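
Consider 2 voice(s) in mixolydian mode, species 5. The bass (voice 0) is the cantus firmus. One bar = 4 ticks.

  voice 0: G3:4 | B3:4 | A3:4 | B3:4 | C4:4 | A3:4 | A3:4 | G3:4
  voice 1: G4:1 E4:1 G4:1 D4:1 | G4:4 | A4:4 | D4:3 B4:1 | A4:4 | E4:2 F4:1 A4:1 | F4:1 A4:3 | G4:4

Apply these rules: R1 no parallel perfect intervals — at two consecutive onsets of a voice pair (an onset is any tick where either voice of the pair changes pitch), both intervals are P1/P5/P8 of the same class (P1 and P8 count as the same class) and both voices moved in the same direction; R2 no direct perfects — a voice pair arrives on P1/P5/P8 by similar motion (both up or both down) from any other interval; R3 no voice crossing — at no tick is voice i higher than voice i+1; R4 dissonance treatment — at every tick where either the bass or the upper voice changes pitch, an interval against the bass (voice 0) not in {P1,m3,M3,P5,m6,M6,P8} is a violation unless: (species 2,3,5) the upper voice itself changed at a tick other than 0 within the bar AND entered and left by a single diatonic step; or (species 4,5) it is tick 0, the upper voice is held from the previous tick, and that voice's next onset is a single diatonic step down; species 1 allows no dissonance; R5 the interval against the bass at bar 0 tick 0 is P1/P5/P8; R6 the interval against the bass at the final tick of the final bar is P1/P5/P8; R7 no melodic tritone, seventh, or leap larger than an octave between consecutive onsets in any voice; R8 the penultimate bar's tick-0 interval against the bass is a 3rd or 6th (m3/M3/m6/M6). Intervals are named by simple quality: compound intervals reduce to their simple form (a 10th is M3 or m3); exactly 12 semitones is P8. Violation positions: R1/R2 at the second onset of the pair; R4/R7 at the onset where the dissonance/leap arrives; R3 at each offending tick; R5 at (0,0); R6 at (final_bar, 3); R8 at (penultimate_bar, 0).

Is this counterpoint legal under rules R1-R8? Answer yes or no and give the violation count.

No (2 violations)

bar 0: v0=G3 v1=G4 (P8)
bar 1: v0=B3 v1=G4 (m6)
bar 2: v0=A3 v1=A4 (P8)
bar 3: v0=B3 v1=D4 (m3)
bar 4: v0=C4 v1=A4 (M6)
bar 5: v0=A3 v1=E4 (P5)
bar 6: v0=A3 v1=F4 (m6)
bar 7: v0=G3 v1=G4 (P8)
  R2 @ bar5.0: C4/A4 M6 -> A3/E4 P5 similar
  R1 @ bar7.0: A3/A4 P8 -> G3/G4 P8 similar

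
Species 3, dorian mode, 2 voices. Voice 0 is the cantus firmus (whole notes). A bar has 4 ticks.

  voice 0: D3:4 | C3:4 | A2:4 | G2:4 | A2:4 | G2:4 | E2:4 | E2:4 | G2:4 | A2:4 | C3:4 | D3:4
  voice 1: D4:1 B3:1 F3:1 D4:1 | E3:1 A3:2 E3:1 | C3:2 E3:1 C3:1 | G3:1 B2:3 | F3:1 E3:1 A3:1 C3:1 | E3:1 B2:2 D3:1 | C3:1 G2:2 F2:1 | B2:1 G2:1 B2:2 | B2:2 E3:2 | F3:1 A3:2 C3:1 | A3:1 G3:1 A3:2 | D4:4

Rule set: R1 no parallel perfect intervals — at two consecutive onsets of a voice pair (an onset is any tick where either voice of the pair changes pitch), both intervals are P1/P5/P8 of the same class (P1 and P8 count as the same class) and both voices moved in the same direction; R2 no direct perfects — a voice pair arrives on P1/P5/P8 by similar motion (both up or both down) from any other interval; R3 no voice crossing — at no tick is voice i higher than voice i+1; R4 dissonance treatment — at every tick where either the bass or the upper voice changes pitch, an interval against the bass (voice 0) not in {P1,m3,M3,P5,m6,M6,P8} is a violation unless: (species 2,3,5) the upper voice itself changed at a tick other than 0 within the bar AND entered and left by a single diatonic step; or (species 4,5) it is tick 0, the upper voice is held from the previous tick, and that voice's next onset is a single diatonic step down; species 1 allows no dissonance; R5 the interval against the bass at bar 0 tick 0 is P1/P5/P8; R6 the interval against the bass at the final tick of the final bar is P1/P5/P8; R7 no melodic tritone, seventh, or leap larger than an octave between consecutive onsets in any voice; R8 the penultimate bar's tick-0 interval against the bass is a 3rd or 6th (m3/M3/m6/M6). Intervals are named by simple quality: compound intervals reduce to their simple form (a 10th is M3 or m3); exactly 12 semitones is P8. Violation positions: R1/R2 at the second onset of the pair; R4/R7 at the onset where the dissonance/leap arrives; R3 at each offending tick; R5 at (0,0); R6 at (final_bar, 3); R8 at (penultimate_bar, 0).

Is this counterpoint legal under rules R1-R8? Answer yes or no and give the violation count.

No (6 violations)

bar 0: v0=D3 v1=D4 (P8)
bar 1: v0=C3 v1=E3 (M3)
bar 2: v0=A2 v1=C3 (m3)
bar 3: v0=G2 v1=G3 (P8)
bar 4: v0=A2 v1=F3 (m6)
bar 5: v0=G2 v1=E3 (M6)
bar 6: v0=E2 v1=C3 (m6)
bar 7: v0=E2 v1=B2 (P5)
bar 8: v0=G2 v1=B2 (M3)
bar 9: v0=A2 v1=F3 (m6)
bar 10: v0=C3 v1=A3 (M6)
bar 11: v0=D3 v1=D4 (P8)
  R7 @ bar0.2: B3->F3 leap 6st
  R7 @ bar1.0: D4->E3 leap 10st
  R7 @ bar4.0: B2->F3 leap 6st
  R4 @ bar6.3: E2/F2 m2 untreated
  R7 @ bar7.0: F2->B2 leap 6st
  R2 @ bar11.0: C3/A3 M6 -> D3/D4 P8 similar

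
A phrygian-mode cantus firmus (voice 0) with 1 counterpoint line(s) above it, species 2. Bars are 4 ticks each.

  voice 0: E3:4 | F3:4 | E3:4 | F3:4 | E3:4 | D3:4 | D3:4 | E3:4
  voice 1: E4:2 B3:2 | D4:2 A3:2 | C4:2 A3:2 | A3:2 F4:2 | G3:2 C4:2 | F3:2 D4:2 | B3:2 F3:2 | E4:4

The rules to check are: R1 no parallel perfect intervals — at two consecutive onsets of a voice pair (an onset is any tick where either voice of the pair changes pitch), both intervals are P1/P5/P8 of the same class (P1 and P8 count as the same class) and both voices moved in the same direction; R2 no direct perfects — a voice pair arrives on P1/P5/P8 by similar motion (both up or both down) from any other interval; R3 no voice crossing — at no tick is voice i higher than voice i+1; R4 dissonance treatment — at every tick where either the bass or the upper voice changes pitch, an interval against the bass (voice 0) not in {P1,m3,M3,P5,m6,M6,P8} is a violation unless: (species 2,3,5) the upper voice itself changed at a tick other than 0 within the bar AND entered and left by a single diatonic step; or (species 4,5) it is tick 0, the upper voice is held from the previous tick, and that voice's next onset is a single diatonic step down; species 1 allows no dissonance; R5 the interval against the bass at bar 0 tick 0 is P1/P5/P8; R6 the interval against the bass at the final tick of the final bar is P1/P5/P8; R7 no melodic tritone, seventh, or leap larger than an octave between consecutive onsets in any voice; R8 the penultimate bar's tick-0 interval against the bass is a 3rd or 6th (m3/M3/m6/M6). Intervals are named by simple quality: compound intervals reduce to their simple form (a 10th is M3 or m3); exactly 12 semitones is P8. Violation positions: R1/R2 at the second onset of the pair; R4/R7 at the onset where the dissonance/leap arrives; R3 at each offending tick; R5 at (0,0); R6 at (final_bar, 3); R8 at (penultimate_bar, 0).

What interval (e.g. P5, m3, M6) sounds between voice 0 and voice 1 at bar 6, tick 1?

M6

voice 0=D3 voice 1=B3 -> M6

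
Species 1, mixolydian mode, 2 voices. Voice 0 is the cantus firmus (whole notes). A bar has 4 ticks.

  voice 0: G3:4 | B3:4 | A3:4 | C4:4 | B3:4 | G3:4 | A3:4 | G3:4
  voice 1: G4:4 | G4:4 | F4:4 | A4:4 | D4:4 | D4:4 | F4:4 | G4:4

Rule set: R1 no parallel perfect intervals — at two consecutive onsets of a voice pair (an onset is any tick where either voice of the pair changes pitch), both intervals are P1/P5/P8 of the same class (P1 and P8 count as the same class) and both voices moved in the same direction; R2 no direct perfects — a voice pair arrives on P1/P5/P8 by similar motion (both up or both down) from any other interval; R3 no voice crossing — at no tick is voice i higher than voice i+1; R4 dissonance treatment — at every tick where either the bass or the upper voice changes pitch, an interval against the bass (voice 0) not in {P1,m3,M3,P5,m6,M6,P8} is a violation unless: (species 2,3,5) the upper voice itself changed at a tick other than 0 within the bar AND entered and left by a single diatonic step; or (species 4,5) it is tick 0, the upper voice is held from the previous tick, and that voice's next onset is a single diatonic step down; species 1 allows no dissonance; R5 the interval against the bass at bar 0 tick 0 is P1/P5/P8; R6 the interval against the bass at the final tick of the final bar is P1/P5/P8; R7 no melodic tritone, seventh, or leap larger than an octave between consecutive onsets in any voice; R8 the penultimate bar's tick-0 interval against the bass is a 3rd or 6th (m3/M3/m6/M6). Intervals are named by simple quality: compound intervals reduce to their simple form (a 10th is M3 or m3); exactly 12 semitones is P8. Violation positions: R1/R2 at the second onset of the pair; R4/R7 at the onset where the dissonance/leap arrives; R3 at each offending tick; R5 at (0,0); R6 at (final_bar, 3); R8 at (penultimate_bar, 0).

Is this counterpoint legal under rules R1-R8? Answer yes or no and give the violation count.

bar 0: v0=G3 v1=G4 (P8)
bar 1: v0=B3 v1=G4 (m6)
bar 2: v0=A3 v1=F4 (m6)
bar 3: v0=C4 v1=A4 (M6)
bar 4: v0=B3 v1=D4 (m3)
bar 5: v0=G3 v1=D4 (P5)
bar 6: v0=A3 v1=F4 (m6)
bar 7: v0=G3 v1=G4 (P8)

Yes (0 violations)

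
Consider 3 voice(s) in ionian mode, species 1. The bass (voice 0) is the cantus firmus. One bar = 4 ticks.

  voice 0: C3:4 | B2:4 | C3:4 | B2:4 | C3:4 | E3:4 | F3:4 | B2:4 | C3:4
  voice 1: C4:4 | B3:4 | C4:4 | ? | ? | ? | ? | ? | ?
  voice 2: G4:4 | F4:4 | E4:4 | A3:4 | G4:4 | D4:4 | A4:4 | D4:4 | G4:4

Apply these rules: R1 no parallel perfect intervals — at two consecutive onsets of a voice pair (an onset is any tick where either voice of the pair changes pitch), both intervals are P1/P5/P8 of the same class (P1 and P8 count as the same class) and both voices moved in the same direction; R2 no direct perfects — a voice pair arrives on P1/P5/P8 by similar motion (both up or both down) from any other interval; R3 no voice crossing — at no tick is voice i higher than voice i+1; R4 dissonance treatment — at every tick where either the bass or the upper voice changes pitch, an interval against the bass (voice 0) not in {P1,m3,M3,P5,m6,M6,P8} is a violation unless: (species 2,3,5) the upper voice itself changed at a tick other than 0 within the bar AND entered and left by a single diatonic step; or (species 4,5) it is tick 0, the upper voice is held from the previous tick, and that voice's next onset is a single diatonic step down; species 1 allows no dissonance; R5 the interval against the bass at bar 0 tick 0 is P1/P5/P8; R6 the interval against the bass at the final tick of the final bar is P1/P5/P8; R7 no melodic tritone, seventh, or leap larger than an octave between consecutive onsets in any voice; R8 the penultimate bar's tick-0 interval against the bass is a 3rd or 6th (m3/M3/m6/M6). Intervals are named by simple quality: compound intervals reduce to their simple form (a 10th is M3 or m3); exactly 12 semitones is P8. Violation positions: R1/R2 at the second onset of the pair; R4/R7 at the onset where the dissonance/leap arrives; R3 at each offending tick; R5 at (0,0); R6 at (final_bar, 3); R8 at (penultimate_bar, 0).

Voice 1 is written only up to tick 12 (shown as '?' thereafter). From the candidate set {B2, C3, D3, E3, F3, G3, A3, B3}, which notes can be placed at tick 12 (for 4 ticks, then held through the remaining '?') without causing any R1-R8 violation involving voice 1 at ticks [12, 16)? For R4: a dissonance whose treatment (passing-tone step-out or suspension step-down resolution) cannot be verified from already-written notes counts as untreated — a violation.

{G3}

B2: violates R1,R7
C3: violates R4
D3: violates R2,R7
E3: violates R4
F3: violates R4
G3: legal
A3: violates R2,R4
B3: violates R1,R3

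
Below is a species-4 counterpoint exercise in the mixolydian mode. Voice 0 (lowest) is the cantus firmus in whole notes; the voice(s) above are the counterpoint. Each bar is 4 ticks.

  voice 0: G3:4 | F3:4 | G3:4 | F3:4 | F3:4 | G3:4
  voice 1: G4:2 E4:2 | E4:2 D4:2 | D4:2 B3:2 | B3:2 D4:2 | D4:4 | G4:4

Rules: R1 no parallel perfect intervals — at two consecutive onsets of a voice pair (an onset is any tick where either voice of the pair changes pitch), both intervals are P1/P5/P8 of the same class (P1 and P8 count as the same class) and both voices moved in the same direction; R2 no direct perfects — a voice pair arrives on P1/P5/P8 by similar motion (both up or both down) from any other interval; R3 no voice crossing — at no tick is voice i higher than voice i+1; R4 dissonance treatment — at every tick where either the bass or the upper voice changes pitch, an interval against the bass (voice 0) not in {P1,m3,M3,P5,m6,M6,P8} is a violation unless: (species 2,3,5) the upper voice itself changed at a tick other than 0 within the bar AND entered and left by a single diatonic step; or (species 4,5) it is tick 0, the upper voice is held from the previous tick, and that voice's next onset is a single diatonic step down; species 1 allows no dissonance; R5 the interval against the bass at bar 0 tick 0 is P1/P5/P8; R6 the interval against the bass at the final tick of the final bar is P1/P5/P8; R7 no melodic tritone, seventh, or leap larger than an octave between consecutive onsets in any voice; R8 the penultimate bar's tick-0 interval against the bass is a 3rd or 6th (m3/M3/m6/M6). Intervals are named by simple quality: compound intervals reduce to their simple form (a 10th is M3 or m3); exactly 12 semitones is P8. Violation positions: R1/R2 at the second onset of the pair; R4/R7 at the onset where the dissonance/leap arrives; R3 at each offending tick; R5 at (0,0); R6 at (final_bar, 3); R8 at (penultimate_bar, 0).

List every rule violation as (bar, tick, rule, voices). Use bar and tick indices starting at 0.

bar 0: v0=G3 v1=G4 downbeat P8
bar 1: v0=F3 v1=E4 downbeat M7
bar 2: v0=G3 v1=D4 downbeat P5
bar 3: v0=F3 v1=B3 downbeat TT
bar 4: v0=F3 v1=D4 downbeat M6
bar 5: v0=G3 v1=G4 downbeat P8
  -> R4 @ bar 3 tick 0 v(0, 1): F3/B3 TT untreated
  -> R2 @ bar 5 tick 0 v(0, 1): F3/D4 M6 -> G3/G4 P8 similar

(3, 0, R4, (0, 1))
(5, 0, R2, (0, 1))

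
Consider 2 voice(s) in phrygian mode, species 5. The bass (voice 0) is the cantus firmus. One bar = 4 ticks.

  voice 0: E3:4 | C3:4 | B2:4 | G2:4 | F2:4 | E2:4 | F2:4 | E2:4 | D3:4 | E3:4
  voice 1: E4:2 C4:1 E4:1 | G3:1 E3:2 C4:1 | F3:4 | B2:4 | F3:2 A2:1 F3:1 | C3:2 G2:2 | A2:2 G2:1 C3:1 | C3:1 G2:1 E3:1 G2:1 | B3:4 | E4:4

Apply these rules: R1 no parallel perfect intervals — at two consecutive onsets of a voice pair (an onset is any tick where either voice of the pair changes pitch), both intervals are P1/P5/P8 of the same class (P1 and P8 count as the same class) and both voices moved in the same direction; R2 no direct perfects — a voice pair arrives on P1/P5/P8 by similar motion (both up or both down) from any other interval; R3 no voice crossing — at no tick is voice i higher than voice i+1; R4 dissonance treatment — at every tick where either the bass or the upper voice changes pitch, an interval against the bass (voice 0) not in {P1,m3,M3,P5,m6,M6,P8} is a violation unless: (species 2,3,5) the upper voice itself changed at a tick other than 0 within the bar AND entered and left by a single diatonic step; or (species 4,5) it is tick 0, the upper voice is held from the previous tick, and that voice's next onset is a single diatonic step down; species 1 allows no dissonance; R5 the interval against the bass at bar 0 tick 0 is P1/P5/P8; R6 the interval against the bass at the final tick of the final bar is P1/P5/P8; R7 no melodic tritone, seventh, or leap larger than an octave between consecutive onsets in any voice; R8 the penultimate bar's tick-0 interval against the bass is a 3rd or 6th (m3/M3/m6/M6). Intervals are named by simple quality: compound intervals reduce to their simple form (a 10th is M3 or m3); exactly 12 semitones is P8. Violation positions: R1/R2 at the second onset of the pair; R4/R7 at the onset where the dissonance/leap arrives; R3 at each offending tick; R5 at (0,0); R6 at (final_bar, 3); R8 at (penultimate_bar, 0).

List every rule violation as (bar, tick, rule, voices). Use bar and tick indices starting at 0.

(1, 0, R2, (0, 1))
(2, 0, R4, (0, 1))
(3, 0, R7, (1,))
(4, 0, R7, (1,))
(6, 2, R4, (0, 1))
(8, 0, R7, (0,))
(8, 0, R7, (1,))
(9, 0, R2, (0, 1))

bar 0: v0=E3 v1=E4 downbeat P8
bar 1: v0=C3 v1=G3 downbeat P5
bar 2: v0=B2 v1=F3 downbeat TT
bar 3: v0=G2 v1=B2 downbeat M3
bar 4: v0=F2 v1=F3 downbeat P8
bar 5: v0=E2 v1=C3 downbeat m6
bar 6: v0=F2 v1=A2 downbeat M3
bar 7: v0=E2 v1=C3 downbeat m6
bar 8: v0=D3 v1=B3 downbeat M6
bar 9: v0=E3 v1=E4 downbeat P8
  -> R2 @ bar 1 tick 0 v(0, 1): E3/E4 P8 -> C3/G3 P5 similar
  -> R4 @ bar 2 tick 0 v(0, 1): B2/F3 TT untreated
  -> R7 @ bar 3 tick 0 v(1,): F3->B2 leap 6st
  -> R7 @ bar 4 tick 0 v(1,): B2->F3 leap 6st
  -> R4 @ bar 6 tick 2 v(0, 1): F2/G2 M2 untreated
  -> R7 @ bar 8 tick 0 v(0,): E2->D3 leap 10st
  -> R7 @ bar 8 tick 0 v(1,): G2->B3 leap 16st
  -> R2 @ bar 9 tick 0 v(0, 1): D3/B3 M6 -> E3/E4 P8 similar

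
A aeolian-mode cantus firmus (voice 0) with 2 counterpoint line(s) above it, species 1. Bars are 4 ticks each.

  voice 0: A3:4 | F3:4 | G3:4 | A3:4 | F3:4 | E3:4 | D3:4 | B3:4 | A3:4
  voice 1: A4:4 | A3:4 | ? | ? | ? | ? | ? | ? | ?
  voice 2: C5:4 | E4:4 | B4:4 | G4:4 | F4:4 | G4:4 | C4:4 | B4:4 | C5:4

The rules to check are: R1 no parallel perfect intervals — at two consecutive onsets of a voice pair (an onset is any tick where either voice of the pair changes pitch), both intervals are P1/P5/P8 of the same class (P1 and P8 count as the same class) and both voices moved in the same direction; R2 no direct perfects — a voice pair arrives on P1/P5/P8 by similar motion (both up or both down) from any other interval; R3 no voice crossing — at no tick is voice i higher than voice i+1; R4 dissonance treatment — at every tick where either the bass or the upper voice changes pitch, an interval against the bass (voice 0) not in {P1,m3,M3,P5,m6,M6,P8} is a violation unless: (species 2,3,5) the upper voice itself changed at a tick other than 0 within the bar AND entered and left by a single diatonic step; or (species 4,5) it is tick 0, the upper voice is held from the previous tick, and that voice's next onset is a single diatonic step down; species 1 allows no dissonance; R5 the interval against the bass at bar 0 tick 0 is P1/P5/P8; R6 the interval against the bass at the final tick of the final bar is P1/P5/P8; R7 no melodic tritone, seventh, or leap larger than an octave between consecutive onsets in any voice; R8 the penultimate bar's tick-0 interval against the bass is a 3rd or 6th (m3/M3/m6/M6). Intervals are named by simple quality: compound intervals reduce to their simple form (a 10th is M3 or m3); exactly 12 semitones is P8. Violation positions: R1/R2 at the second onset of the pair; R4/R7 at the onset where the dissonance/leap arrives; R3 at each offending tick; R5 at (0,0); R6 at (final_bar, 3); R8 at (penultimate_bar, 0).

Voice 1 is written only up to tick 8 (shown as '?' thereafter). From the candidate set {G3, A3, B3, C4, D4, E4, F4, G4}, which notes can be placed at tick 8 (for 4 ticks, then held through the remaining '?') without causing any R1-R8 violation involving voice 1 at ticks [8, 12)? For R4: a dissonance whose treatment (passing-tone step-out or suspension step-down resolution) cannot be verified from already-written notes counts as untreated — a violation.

G3: legal
A3: violates R4
B3: violates R2
C4: violates R4
D4: violates R2
E4: violates R1
F4: violates R4
G4: violates R2,R7

{G3}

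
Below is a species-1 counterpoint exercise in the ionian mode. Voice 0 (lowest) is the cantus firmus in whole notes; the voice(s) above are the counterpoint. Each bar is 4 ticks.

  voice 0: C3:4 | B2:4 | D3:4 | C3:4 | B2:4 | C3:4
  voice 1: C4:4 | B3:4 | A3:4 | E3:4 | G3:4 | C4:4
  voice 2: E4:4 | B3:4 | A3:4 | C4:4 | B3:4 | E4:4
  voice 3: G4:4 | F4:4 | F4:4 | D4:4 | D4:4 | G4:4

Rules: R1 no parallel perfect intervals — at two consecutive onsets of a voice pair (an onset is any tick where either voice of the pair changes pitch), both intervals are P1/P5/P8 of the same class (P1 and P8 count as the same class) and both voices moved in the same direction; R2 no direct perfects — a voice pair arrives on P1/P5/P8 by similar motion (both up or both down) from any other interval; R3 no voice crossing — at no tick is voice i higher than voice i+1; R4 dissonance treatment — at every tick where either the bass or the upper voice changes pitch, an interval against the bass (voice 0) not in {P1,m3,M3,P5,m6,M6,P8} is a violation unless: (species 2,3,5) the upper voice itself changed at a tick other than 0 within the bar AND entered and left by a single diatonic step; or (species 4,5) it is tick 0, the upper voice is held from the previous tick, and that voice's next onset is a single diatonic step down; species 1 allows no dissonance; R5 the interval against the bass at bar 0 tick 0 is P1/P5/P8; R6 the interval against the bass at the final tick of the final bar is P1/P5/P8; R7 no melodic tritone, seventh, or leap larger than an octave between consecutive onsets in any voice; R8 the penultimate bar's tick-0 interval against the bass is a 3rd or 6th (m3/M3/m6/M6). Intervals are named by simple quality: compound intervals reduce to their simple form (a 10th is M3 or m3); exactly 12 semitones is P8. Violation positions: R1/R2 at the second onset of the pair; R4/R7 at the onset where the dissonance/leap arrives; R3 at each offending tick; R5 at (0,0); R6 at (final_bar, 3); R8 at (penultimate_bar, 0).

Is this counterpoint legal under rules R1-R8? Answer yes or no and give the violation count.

No (13 violations)

bar 0: v0=C3 v1=C4 v2=E4 v3=G4 (P5)
bar 1: v0=B2 v1=B3 v2=B3 v3=F4 (TT)
bar 2: v0=D3 v1=A3 v2=A3 v3=F4 (m3)
bar 3: v0=C3 v1=E3 v2=C4 v3=D4 (M2)
bar 4: v0=B2 v1=G3 v2=B3 v3=D4 (m3)
bar 5: v0=C3 v1=C4 v2=E4 v3=G4 (P5)
  R5 @ bar0.0: opens on M3
  R1 @ bar1.0: C3/C4 P8 -> B2/B3 P8 similar
  R2 @ bar1.0: C3/E4 M3 -> B2/B3 P8 similar
  R2 @ bar1.0: C4/E4 M3 -> B3/B3 P1 similar
  R4 @ bar1.0: B2/F4 TT untreated
  R1 @ bar2.0: B3/B3 P1 -> A3/A3 P1 similar
  R4 @ bar3.0: C3/D4 M2 untreated
  R1 @ bar4.0: C3/C4 P8 -> B2/B3 P8 similar
  R8 @ bar4.0: penult P8 not 3rd/6th
  R1 @ bar5.0: G3/D4 P5 -> C4/G4 P5 similar
  R2 @ bar5.0: B2/G3 m6 -> C3/C4 P8 similar
  R2 @ bar5.0: B2/D4 m3 -> C3/G4 P5 similar
  R6 @ bar5.3: closes on M3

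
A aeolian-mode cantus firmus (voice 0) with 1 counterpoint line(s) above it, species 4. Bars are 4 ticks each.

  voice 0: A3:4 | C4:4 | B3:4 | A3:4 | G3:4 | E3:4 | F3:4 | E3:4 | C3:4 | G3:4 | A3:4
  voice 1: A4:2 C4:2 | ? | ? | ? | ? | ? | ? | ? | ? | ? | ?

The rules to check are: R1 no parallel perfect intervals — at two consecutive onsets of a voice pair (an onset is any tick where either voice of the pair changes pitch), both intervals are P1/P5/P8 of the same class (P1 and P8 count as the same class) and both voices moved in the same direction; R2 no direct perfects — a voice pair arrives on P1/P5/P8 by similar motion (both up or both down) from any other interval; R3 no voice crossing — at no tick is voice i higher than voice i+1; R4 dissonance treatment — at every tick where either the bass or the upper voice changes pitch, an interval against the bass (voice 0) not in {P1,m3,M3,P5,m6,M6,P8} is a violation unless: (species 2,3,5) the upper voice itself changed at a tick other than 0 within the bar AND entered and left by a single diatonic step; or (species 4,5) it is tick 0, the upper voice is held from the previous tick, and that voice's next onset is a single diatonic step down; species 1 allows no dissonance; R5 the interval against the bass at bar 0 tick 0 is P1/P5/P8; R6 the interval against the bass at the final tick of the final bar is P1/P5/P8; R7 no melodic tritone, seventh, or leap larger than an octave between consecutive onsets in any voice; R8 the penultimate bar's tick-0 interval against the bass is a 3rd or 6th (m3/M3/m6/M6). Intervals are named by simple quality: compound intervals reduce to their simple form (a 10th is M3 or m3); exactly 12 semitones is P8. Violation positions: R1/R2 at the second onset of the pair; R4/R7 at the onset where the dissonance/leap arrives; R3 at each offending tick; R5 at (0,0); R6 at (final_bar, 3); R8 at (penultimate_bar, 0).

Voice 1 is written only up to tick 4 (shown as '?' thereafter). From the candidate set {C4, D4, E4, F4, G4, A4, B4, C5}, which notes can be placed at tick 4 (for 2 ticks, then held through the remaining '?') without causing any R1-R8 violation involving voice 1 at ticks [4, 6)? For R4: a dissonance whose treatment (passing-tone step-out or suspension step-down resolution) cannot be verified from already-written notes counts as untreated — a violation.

C4: legal
D4: violates R4
E4: legal
F4: violates R4
G4: violates R2
A4: legal
B4: violates R4,R7
C5: violates R2

{A4, C4, E4}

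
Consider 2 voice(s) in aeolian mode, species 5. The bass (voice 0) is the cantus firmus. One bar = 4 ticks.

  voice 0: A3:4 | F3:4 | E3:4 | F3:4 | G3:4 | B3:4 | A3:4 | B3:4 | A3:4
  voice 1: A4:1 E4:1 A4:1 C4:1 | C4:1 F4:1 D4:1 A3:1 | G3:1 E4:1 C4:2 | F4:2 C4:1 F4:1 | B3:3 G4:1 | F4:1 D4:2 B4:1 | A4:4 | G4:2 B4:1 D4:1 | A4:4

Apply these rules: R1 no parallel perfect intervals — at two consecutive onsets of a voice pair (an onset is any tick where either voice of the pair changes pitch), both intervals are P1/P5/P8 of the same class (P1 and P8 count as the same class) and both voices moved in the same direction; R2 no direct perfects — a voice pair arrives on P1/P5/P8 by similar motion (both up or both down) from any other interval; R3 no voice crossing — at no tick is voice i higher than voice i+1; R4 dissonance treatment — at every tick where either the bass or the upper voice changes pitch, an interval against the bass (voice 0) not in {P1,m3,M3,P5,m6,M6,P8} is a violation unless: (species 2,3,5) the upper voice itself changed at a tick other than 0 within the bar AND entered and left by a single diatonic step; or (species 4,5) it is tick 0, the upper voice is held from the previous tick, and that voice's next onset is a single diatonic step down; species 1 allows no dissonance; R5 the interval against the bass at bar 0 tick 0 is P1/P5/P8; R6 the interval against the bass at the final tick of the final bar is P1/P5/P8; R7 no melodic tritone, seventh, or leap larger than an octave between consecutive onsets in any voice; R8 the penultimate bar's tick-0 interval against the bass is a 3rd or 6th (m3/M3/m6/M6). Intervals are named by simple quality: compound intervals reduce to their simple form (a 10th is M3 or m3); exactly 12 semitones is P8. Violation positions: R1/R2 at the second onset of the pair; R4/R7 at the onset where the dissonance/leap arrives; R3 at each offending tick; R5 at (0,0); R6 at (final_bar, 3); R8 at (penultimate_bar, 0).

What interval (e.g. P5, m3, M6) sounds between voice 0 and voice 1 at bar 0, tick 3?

m3

voice 0=A3 voice 1=C4 -> m3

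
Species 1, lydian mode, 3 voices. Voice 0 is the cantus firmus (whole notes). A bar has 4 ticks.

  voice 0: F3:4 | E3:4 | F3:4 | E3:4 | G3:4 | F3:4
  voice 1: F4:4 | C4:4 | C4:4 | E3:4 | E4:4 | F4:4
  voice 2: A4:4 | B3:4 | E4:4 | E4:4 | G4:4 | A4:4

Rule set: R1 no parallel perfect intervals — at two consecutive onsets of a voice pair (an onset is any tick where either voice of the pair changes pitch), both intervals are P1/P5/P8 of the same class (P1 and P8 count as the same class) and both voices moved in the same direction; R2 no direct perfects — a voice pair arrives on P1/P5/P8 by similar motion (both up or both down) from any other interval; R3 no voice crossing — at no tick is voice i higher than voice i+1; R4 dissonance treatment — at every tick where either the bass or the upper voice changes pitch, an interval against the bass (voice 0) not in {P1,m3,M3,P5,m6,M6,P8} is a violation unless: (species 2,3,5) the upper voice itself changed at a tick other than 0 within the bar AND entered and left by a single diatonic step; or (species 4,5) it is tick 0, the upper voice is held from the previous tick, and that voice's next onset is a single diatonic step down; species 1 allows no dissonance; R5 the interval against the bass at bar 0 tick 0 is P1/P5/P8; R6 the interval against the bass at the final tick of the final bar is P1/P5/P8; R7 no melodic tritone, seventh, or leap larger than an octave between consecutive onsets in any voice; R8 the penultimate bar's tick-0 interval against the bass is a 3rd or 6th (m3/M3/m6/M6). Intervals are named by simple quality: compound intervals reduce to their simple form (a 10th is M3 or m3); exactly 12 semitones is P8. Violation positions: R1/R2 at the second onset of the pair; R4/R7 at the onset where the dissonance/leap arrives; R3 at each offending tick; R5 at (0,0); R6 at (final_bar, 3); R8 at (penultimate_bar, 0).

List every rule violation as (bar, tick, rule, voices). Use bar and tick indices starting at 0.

bar 0: v0=F3 v1=F4 v2=A4 downbeat M3
bar 1: v0=E3 v1=C4 v2=B3 downbeat P5
bar 2: v0=F3 v1=C4 v2=E4 downbeat M7
bar 3: v0=E3 v1=E3 v2=E4 downbeat P8
bar 4: v0=G3 v1=E4 v2=G4 downbeat P8
bar 5: v0=F3 v1=F4 v2=A4 downbeat M3
  -> R5 @ bar 0 tick 0 v(0, 2): opens on M3
  -> R2 @ bar 1 tick 0 v(0, 2): F3/A4 M3 -> E3/B3 P5 similar
  -> R3 @ bar 1 tick 0 v(1, 2): C4 above B3
  -> R7 @ bar 1 tick 0 v(2,): A4->B3 leap 10st
  -> R3 @ bar 1 tick 1 v(1, 2): C4 above B3
  -> R3 @ bar 1 tick 2 v(1, 2): C4 above B3
  -> R3 @ bar 1 tick 3 v(1, 2): C4 above B3
  -> R4 @ bar 2 tick 0 v(0, 2): F3/E4 M7 untreated
  -> R2 @ bar 3 tick 0 v(0, 1): F3/C4 P5 -> E3/E3 P1 similar
  -> R1 @ bar 4 tick 0 v(0, 2): E3/E4 P8 -> G3/G4 P8 similar
  -> R8 @ bar 4 tick 0 v(0, 2): penult P8 not 3rd/6th
  -> R6 @ bar 5 tick 3 v(0, 2): closes on M3

(0, 0, R5, (0, 2))
(1, 0, R2, (0, 2))
(1, 0, R3, (1, 2))
(1, 0, R7, (2,))
(1, 1, R3, (1, 2))
(1, 2, R3, (1, 2))
(1, 3, R3, (1, 2))
(2, 0, R4, (0, 2))
(3, 0, R2, (0, 1))
(4, 0, R1, (0, 2))
(4, 0, R8, (0, 2))
(5, 3, R6, (0, 2))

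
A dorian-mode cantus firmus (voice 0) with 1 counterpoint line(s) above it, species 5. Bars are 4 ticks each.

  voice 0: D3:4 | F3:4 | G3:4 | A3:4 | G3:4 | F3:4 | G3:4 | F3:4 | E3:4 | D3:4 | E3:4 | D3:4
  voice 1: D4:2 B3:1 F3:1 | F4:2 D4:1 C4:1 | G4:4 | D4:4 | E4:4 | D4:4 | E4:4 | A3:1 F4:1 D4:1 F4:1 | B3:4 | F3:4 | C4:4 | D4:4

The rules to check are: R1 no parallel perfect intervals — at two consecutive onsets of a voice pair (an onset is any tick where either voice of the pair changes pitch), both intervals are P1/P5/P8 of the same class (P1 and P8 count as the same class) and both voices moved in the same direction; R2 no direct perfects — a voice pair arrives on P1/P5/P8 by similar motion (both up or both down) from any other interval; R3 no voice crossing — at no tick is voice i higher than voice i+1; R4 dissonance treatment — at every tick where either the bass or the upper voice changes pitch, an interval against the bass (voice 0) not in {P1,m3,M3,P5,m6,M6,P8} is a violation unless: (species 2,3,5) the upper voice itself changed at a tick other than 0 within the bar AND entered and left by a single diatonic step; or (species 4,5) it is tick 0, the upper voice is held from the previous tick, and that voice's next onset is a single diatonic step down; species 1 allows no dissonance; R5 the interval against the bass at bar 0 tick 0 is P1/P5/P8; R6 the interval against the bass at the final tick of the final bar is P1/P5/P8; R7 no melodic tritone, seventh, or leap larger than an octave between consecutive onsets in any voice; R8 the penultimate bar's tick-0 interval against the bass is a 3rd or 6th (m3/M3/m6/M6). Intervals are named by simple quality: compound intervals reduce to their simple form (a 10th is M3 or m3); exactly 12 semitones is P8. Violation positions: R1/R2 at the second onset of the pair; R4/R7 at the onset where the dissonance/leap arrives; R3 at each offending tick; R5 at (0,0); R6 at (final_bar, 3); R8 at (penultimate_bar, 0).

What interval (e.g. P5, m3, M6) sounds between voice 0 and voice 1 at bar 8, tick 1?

P5

voice 0=E3 voice 1=B3 -> P5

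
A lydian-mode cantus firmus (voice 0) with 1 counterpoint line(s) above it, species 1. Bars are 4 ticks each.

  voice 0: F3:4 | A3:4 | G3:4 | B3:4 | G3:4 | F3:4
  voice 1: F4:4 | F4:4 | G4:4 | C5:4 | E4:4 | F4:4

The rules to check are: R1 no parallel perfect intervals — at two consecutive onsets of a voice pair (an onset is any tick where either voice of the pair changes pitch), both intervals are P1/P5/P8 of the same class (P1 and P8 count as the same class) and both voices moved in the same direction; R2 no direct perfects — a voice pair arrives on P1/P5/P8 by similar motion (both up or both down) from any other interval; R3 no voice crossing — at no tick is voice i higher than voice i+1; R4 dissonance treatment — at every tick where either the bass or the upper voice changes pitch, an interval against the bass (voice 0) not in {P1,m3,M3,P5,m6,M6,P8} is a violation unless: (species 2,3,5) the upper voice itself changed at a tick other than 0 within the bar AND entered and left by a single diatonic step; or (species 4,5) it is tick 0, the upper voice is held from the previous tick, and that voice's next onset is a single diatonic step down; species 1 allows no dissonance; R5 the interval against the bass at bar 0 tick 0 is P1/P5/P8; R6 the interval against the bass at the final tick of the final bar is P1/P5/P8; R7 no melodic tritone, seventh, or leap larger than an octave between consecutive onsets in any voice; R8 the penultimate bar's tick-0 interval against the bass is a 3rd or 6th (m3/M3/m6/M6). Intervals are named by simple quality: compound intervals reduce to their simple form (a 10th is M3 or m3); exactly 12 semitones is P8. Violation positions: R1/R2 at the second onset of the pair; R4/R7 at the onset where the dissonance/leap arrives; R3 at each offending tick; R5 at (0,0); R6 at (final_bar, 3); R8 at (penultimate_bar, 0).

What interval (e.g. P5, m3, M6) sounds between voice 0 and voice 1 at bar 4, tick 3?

M6

voice 0=G3 voice 1=E4 -> M6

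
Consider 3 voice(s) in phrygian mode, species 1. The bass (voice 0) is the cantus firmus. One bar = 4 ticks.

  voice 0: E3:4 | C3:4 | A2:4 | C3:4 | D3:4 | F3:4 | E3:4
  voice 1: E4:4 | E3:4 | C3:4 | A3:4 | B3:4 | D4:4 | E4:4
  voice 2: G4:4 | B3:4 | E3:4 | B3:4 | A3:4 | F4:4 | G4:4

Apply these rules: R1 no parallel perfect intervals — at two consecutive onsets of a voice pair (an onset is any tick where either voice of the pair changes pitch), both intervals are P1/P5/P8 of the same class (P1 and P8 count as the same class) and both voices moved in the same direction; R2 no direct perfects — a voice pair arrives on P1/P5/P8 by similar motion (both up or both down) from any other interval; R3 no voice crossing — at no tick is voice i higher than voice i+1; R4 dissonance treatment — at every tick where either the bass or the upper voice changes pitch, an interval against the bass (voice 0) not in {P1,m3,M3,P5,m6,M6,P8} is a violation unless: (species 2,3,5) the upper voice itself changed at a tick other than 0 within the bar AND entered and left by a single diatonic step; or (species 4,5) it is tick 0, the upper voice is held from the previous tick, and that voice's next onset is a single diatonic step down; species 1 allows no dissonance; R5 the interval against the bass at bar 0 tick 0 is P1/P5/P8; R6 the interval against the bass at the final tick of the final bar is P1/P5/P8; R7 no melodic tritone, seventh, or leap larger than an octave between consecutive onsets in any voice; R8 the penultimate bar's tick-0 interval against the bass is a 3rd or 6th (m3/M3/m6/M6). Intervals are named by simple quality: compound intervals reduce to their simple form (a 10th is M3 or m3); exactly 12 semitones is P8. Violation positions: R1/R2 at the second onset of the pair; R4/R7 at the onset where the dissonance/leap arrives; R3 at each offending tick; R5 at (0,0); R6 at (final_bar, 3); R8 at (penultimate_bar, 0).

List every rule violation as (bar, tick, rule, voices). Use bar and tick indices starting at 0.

bar 0: v0=E3 v1=E4 v2=G4 downbeat m3
bar 1: v0=C3 v1=E3 v2=B3 downbeat M7
bar 2: v0=A2 v1=C3 v2=E3 downbeat P5
bar 3: v0=C3 v1=A3 v2=B3 downbeat M7
bar 4: v0=D3 v1=B3 v2=A3 downbeat P5
bar 5: v0=F3 v1=D4 v2=F4 downbeat P8
bar 6: v0=E3 v1=E4 v2=G4 downbeat m3
  -> R5 @ bar 0 tick 0 v(0, 2): opens on m3
  -> R2 @ bar 1 tick 0 v(1, 2): E4/G4 m3 -> E3/B3 P5 similar
  -> R4 @ bar 1 tick 0 v(0, 2): C3/B3 M7 untreated
  -> R2 @ bar 2 tick 0 v(0, 2): C3/B3 M7 -> A2/E3 P5 similar
  -> R4 @ bar 3 tick 0 v(0, 2): C3/B3 M7 untreated
  -> R3 @ bar 4 tick 0 v(1, 2): B3 above A3
  -> R3 @ bar 4 tick 1 v(1, 2): B3 above A3
  -> R3 @ bar 4 tick 2 v(1, 2): B3 above A3
  -> R3 @ bar 4 tick 3 v(1, 2): B3 above A3
  -> R2 @ bar 5 tick 0 v(0, 2): D3/A3 P5 -> F3/F4 P8 similar
  -> R8 @ bar 5 tick 0 v(0, 2): penult P8 not 3rd/6th
  -> R6 @ bar 6 tick 3 v(0, 2): closes on m3

(0, 0, R5, (0, 2))
(1, 0, R2, (1, 2))
(1, 0, R4, (0, 2))
(2, 0, R2, (0, 2))
(3, 0, R4, (0, 2))
(4, 0, R3, (1, 2))
(4, 1, R3, (1, 2))
(4, 2, R3, (1, 2))
(4, 3, R3, (1, 2))
(5, 0, R2, (0, 2))
(5, 0, R8, (0, 2))
(6, 3, R6, (0, 2))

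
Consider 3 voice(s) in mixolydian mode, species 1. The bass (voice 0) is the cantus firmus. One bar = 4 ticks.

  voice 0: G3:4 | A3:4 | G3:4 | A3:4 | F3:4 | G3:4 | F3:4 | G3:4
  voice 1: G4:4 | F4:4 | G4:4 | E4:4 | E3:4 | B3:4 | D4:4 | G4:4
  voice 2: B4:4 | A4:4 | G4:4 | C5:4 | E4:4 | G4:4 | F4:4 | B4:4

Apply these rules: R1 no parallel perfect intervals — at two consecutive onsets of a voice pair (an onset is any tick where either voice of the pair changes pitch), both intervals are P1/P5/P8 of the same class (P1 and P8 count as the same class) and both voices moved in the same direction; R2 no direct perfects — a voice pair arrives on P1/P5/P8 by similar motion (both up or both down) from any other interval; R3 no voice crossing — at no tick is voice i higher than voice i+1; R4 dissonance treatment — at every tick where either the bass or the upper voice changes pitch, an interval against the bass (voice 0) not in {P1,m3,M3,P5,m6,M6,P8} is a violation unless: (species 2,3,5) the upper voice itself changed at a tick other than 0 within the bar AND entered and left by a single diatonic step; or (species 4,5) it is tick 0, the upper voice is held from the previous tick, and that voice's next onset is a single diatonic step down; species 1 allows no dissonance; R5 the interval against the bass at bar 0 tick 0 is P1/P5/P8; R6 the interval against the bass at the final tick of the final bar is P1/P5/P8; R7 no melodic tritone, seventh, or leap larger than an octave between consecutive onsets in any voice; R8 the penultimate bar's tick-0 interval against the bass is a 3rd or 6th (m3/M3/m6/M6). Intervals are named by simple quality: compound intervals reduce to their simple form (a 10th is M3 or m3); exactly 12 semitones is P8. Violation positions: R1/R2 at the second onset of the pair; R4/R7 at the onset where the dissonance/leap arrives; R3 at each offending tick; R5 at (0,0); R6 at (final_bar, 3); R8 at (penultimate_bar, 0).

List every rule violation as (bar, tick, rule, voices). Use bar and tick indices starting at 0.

bar 0: v0=G3 v1=G4 v2=B4 downbeat M3
bar 1: v0=A3 v1=F4 v2=A4 downbeat P8
bar 2: v0=G3 v1=G4 v2=G4 downbeat P8
bar 3: v0=A3 v1=E4 v2=C5 downbeat m3
bar 4: v0=F3 v1=E3 v2=E4 downbeat M7
bar 5: v0=G3 v1=B3 v2=G4 downbeat P8
bar 6: v0=F3 v1=D4 v2=F4 downbeat P8
bar 7: v0=G3 v1=G4 v2=B4 downbeat M3
  -> R5 @ bar 0 tick 0 v(0, 2): opens on M3
  -> R1 @ bar 2 tick 0 v(0, 2): A3/A4 P8 -> G3/G4 P8 similar
  -> R2 @ bar 4 tick 0 v(1, 2): E4/C5 m6 -> E3/E4 P8 similar
  -> R3 @ bar 4 tick 0 v(0, 1): F3 above E3
  -> R4 @ bar 4 tick 0 v(0, 1): F3/E3 m2 untreated
  -> R4 @ bar 4 tick 0 v(0, 2): F3/E4 M7 untreated
  -> R3 @ bar 4 tick 1 v(0, 1): F3 above E3
  -> R3 @ bar 4 tick 2 v(0, 1): F3 above E3
  -> R3 @ bar 4 tick 3 v(0, 1): F3 above E3
  -> R2 @ bar 5 tick 0 v(0, 2): F3/E4 M7 -> G3/G4 P8 similar
  -> R1 @ bar 6 tick 0 v(0, 2): G3/G4 P8 -> F3/F4 P8 similar
  -> R8 @ bar 6 tick 0 v(0, 2): penult P8 not 3rd/6th
  -> R2 @ bar 7 tick 0 v(0, 1): F3/D4 M6 -> G3/G4 P8 similar
  -> R7 @ bar 7 tick 0 v(2,): F4->B4 leap 6st
  -> R6 @ bar 7 tick 3 v(0, 2): closes on M3

(0, 0, R5, (0, 2))
(2, 0, R1, (0, 2))
(4, 0, R2, (1, 2))
(4, 0, R3, (0, 1))
(4, 0, R4, (0, 1))
(4, 0, R4, (0, 2))
(4, 1, R3, (0, 1))
(4, 2, R3, (0, 1))
(4, 3, R3, (0, 1))
(5, 0, R2, (0, 2))
(6, 0, R1, (0, 2))
(6, 0, R8, (0, 2))
(7, 0, R2, (0, 1))
(7, 0, R7, (2,))
(7, 3, R6, (0, 2))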